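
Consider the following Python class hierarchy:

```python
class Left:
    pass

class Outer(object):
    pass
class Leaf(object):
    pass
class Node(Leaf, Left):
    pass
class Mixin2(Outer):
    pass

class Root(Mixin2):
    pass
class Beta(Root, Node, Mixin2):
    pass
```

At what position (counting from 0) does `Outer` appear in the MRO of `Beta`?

L[Beta] = Beta + merge(L[Root], L[Node], L[Mixin2], [Root Node Mixin2])
  take Root:  [Root Mixin2 Outer object] + [Node Leaf Left object] + [Mixin2 Outer object] + [Root Node Mixin2]
  take Node:  [Mixin2 Outer object] + [Node Leaf Left object] + [Mixin2 Outer object] + [Node Mixin2]
  take Mixin2:  [Mixin2 Outer object] + [Leaf Left object] + [Mixin2 Outer object] + [Mixin2]
  take Outer:  [Outer object] + [Leaf Left object] + [Outer object]
  take Leaf:  [object] + [Leaf Left object] + [object]
  take Left:  [object] + [Left object] + [object]
  take object:  [object] + [object] + [object]
MRO: Beta Root Node Mixin2 Outer Leaf Left object
Outer sits at index 4.

4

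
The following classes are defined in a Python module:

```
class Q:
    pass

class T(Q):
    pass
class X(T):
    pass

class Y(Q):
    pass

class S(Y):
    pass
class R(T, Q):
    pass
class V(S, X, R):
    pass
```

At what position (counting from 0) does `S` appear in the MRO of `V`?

1

L[V] = V + merge(L[S], L[X], L[R], [S X R])
  take S:  [S Y Q object] + [X T Q object] + [R T Q object] + [S X R]
  take Y:  [Y Q object] + [X T Q object] + [R T Q object] + [X R]
  take X:  [Q object] + [X T Q object] + [R T Q object] + [X R]
  take R:  [Q object] + [T Q object] + [R T Q object] + [R]
  take T:  [Q object] + [T Q object] + [T Q object]
  take Q:  [Q object] + [Q object] + [Q object]
  take object:  [object] + [object] + [object]
MRO: V S Y X R T Q object
S sits at index 1.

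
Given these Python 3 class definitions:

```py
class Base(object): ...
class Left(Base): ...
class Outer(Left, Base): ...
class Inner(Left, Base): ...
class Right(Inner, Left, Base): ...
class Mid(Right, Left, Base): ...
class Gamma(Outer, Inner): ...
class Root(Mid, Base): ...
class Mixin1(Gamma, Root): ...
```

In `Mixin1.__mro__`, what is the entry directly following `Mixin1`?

L[Mixin1] = Mixin1 + merge(L[Gamma], L[Root], [Gamma Root])
  take Gamma:  [Gamma Outer Inner Left Base object] + [Root Mid Right Inner Left Base object] + [Gamma Root]
  take Outer:  [Outer Inner Left Base object] + [Root Mid Right Inner Left Base object] + [Root]
  take Root:  [Inner Left Base object] + [Root Mid Right Inner Left Base object] + [Root]
  take Mid:  [Inner Left Base object] + [Mid Right Inner Left Base object]
  take Right:  [Inner Left Base object] + [Right Inner Left Base object]
  take Inner:  [Inner Left Base object] + [Inner Left Base object]
  take Left:  [Left Base object] + [Left Base object]
  take Base:  [Base object] + [Base object]
  take object:  [object] + [object]
MRO: Mixin1 Gamma Outer Root Mid Right Inner Left Base object
Mixin1 is at position 0; next is Gamma.

Gamma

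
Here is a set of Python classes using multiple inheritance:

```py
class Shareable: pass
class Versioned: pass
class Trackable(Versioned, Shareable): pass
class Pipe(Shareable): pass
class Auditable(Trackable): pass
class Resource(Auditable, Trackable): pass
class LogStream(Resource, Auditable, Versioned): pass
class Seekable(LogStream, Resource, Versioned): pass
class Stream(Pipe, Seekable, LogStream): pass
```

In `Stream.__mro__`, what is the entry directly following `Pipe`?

L[Stream] = Stream + merge(L[Pipe], L[Seekable], L[LogStream], [Pipe Seekable LogStream])
  take Pipe:  [Pipe Shareable object] + [Seekable LogStream Resource Auditable Trackable Versioned Shareable object] + [LogStream Resource Auditable Trackable Versioned Shareable object] + [Pipe Seekable LogStream]
  take Seekable:  [Shareable object] + [Seekable LogStream Resource Auditable Trackable Versioned Shareable object] + [LogStream Resource Auditable Trackable Versioned Shareable object] + [Seekable LogStream]
  take LogStream:  [Shareable object] + [LogStream Resource Auditable Trackable Versioned Shareable object] + [LogStream Resource Auditable Trackable Versioned Shareable object] + [LogStream]
  take Resource:  [Shareable object] + [Resource Auditable Trackable Versioned Shareable object] + [Resource Auditable Trackable Versioned Shareable object]
  take Auditable:  [Shareable object] + [Auditable Trackable Versioned Shareable object] + [Auditable Trackable Versioned Shareable object]
  take Trackable:  [Shareable object] + [Trackable Versioned Shareable object] + [Trackable Versioned Shareable object]
  take Versioned:  [Shareable object] + [Versioned Shareable object] + [Versioned Shareable object]
  take Shareable:  [Shareable object] + [Shareable object] + [Shareable object]
  take object:  [object] + [object] + [object]
MRO: Stream Pipe Seekable LogStream Resource Auditable Trackable Versioned Shareable object
Pipe is at position 1; next is Seekable.

Seekable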